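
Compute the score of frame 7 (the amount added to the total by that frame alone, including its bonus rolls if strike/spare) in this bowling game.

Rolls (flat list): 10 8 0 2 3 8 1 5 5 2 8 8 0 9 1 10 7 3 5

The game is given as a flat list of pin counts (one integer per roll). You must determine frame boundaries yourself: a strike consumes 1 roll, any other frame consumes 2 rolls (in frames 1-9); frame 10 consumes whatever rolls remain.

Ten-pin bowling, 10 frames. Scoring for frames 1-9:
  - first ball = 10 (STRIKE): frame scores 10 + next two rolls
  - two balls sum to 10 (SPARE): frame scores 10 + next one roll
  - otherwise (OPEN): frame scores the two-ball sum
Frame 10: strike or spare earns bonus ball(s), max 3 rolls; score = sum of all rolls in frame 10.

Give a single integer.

Frame 1: STRIKE. 10 + next two rolls (8+0) = 18. Cumulative: 18
Frame 2: OPEN (8+0=8). Cumulative: 26
Frame 3: OPEN (2+3=5). Cumulative: 31
Frame 4: OPEN (8+1=9). Cumulative: 40
Frame 5: SPARE (5+5=10). 10 + next roll (2) = 12. Cumulative: 52
Frame 6: SPARE (2+8=10). 10 + next roll (8) = 18. Cumulative: 70
Frame 7: OPEN (8+0=8). Cumulative: 78
Frame 8: SPARE (9+1=10). 10 + next roll (10) = 20. Cumulative: 98
Frame 9: STRIKE. 10 + next two rolls (7+3) = 20. Cumulative: 118

Answer: 8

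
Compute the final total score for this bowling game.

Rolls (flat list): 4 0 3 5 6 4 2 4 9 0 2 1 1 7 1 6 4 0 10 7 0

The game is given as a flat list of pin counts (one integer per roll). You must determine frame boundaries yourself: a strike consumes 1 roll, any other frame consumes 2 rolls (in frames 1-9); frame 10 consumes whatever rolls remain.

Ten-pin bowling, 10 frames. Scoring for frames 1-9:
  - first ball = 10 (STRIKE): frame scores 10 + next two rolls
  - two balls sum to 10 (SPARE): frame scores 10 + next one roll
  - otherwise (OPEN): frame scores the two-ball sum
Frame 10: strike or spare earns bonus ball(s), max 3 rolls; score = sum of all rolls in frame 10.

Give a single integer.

Answer: 78

Derivation:
Frame 1: OPEN (4+0=4). Cumulative: 4
Frame 2: OPEN (3+5=8). Cumulative: 12
Frame 3: SPARE (6+4=10). 10 + next roll (2) = 12. Cumulative: 24
Frame 4: OPEN (2+4=6). Cumulative: 30
Frame 5: OPEN (9+0=9). Cumulative: 39
Frame 6: OPEN (2+1=3). Cumulative: 42
Frame 7: OPEN (1+7=8). Cumulative: 50
Frame 8: OPEN (1+6=7). Cumulative: 57
Frame 9: OPEN (4+0=4). Cumulative: 61
Frame 10: STRIKE. Sum of all frame-10 rolls (10+7+0) = 17. Cumulative: 78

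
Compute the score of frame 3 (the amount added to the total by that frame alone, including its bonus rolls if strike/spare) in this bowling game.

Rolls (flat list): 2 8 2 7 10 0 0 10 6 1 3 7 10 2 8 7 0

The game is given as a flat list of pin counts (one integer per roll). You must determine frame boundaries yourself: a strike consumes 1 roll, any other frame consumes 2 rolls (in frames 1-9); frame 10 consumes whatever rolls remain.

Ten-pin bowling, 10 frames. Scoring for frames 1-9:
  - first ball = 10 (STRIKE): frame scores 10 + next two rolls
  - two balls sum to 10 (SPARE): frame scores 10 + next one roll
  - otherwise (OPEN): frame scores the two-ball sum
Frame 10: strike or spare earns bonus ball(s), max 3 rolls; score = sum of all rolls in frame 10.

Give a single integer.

Frame 1: SPARE (2+8=10). 10 + next roll (2) = 12. Cumulative: 12
Frame 2: OPEN (2+7=9). Cumulative: 21
Frame 3: STRIKE. 10 + next two rolls (0+0) = 10. Cumulative: 31
Frame 4: OPEN (0+0=0). Cumulative: 31
Frame 5: STRIKE. 10 + next two rolls (6+1) = 17. Cumulative: 48

Answer: 10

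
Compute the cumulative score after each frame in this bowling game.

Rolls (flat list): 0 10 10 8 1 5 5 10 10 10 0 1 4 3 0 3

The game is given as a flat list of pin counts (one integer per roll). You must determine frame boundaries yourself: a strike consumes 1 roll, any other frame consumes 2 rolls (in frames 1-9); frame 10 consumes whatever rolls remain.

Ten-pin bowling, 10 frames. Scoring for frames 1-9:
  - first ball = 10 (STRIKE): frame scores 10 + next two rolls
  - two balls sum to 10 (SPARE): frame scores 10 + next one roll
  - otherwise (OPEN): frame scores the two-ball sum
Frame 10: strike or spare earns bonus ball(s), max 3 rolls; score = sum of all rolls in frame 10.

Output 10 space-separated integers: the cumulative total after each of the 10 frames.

Frame 1: SPARE (0+10=10). 10 + next roll (10) = 20. Cumulative: 20
Frame 2: STRIKE. 10 + next two rolls (8+1) = 19. Cumulative: 39
Frame 3: OPEN (8+1=9). Cumulative: 48
Frame 4: SPARE (5+5=10). 10 + next roll (10) = 20. Cumulative: 68
Frame 5: STRIKE. 10 + next two rolls (10+10) = 30. Cumulative: 98
Frame 6: STRIKE. 10 + next two rolls (10+0) = 20. Cumulative: 118
Frame 7: STRIKE. 10 + next two rolls (0+1) = 11. Cumulative: 129
Frame 8: OPEN (0+1=1). Cumulative: 130
Frame 9: OPEN (4+3=7). Cumulative: 137
Frame 10: OPEN. Sum of all frame-10 rolls (0+3) = 3. Cumulative: 140

Answer: 20 39 48 68 98 118 129 130 137 140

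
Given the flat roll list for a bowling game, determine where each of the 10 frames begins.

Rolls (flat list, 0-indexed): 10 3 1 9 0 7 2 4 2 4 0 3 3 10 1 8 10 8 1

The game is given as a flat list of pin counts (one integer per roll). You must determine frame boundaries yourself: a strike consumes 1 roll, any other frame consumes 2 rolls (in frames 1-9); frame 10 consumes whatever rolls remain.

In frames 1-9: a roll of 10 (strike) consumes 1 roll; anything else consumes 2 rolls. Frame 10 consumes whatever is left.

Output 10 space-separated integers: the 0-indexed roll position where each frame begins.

Frame 1 starts at roll index 0: roll=10 (strike), consumes 1 roll
Frame 2 starts at roll index 1: rolls=3,1 (sum=4), consumes 2 rolls
Frame 3 starts at roll index 3: rolls=9,0 (sum=9), consumes 2 rolls
Frame 4 starts at roll index 5: rolls=7,2 (sum=9), consumes 2 rolls
Frame 5 starts at roll index 7: rolls=4,2 (sum=6), consumes 2 rolls
Frame 6 starts at roll index 9: rolls=4,0 (sum=4), consumes 2 rolls
Frame 7 starts at roll index 11: rolls=3,3 (sum=6), consumes 2 rolls
Frame 8 starts at roll index 13: roll=10 (strike), consumes 1 roll
Frame 9 starts at roll index 14: rolls=1,8 (sum=9), consumes 2 rolls
Frame 10 starts at roll index 16: 3 remaining rolls

Answer: 0 1 3 5 7 9 11 13 14 16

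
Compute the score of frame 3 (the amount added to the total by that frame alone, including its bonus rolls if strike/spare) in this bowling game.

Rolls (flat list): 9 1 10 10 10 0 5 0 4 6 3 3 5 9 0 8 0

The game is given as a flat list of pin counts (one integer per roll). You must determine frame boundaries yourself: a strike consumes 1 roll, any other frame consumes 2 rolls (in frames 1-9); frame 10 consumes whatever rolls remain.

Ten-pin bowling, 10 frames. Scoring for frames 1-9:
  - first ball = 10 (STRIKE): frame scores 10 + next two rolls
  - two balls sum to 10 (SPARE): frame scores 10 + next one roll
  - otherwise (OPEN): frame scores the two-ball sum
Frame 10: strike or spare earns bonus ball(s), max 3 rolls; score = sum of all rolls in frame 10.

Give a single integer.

Answer: 20

Derivation:
Frame 1: SPARE (9+1=10). 10 + next roll (10) = 20. Cumulative: 20
Frame 2: STRIKE. 10 + next two rolls (10+10) = 30. Cumulative: 50
Frame 3: STRIKE. 10 + next two rolls (10+0) = 20. Cumulative: 70
Frame 4: STRIKE. 10 + next two rolls (0+5) = 15. Cumulative: 85
Frame 5: OPEN (0+5=5). Cumulative: 90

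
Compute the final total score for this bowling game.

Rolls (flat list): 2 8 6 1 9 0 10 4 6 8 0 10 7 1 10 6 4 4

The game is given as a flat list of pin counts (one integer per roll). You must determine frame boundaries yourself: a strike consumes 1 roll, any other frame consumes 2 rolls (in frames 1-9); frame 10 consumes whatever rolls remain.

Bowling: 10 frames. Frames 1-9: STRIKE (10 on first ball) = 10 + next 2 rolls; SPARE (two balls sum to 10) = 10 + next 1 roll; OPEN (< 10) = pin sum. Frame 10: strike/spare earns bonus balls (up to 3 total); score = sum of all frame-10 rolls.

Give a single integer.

Answer: 138

Derivation:
Frame 1: SPARE (2+8=10). 10 + next roll (6) = 16. Cumulative: 16
Frame 2: OPEN (6+1=7). Cumulative: 23
Frame 3: OPEN (9+0=9). Cumulative: 32
Frame 4: STRIKE. 10 + next two rolls (4+6) = 20. Cumulative: 52
Frame 5: SPARE (4+6=10). 10 + next roll (8) = 18. Cumulative: 70
Frame 6: OPEN (8+0=8). Cumulative: 78
Frame 7: STRIKE. 10 + next two rolls (7+1) = 18. Cumulative: 96
Frame 8: OPEN (7+1=8). Cumulative: 104
Frame 9: STRIKE. 10 + next two rolls (6+4) = 20. Cumulative: 124
Frame 10: SPARE. Sum of all frame-10 rolls (6+4+4) = 14. Cumulative: 138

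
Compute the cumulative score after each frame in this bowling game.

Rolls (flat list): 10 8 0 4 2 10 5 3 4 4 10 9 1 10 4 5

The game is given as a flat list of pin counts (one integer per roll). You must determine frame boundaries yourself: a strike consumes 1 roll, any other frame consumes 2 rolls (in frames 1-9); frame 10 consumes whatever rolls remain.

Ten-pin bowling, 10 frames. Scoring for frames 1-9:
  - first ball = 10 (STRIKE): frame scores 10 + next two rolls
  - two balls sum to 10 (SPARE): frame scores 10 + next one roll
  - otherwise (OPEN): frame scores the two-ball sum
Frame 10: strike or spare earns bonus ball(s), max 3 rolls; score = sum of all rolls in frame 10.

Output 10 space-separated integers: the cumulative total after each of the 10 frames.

Frame 1: STRIKE. 10 + next two rolls (8+0) = 18. Cumulative: 18
Frame 2: OPEN (8+0=8). Cumulative: 26
Frame 3: OPEN (4+2=6). Cumulative: 32
Frame 4: STRIKE. 10 + next two rolls (5+3) = 18. Cumulative: 50
Frame 5: OPEN (5+3=8). Cumulative: 58
Frame 6: OPEN (4+4=8). Cumulative: 66
Frame 7: STRIKE. 10 + next two rolls (9+1) = 20. Cumulative: 86
Frame 8: SPARE (9+1=10). 10 + next roll (10) = 20. Cumulative: 106
Frame 9: STRIKE. 10 + next two rolls (4+5) = 19. Cumulative: 125
Frame 10: OPEN. Sum of all frame-10 rolls (4+5) = 9. Cumulative: 134

Answer: 18 26 32 50 58 66 86 106 125 134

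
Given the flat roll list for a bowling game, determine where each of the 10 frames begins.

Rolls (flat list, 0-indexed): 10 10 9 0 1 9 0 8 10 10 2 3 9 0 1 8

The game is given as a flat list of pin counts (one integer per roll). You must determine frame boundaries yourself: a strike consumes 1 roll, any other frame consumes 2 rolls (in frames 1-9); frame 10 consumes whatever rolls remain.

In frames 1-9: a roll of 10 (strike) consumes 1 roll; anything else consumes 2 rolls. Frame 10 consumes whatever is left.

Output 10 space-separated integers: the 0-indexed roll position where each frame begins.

Answer: 0 1 2 4 6 8 9 10 12 14

Derivation:
Frame 1 starts at roll index 0: roll=10 (strike), consumes 1 roll
Frame 2 starts at roll index 1: roll=10 (strike), consumes 1 roll
Frame 3 starts at roll index 2: rolls=9,0 (sum=9), consumes 2 rolls
Frame 4 starts at roll index 4: rolls=1,9 (sum=10), consumes 2 rolls
Frame 5 starts at roll index 6: rolls=0,8 (sum=8), consumes 2 rolls
Frame 6 starts at roll index 8: roll=10 (strike), consumes 1 roll
Frame 7 starts at roll index 9: roll=10 (strike), consumes 1 roll
Frame 8 starts at roll index 10: rolls=2,3 (sum=5), consumes 2 rolls
Frame 9 starts at roll index 12: rolls=9,0 (sum=9), consumes 2 rolls
Frame 10 starts at roll index 14: 2 remaining rolls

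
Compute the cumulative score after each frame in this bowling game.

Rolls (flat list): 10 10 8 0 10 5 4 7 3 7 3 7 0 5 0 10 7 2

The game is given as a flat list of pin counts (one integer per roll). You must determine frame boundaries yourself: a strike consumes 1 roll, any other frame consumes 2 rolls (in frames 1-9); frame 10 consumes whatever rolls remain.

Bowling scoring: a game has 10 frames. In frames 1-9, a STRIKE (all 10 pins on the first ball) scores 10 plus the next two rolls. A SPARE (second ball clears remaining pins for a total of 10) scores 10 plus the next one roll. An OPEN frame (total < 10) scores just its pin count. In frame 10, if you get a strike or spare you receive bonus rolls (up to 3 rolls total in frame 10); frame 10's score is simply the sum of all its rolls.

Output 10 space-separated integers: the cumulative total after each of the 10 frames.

Answer: 28 46 54 73 82 99 116 123 128 147

Derivation:
Frame 1: STRIKE. 10 + next two rolls (10+8) = 28. Cumulative: 28
Frame 2: STRIKE. 10 + next two rolls (8+0) = 18. Cumulative: 46
Frame 3: OPEN (8+0=8). Cumulative: 54
Frame 4: STRIKE. 10 + next two rolls (5+4) = 19. Cumulative: 73
Frame 5: OPEN (5+4=9). Cumulative: 82
Frame 6: SPARE (7+3=10). 10 + next roll (7) = 17. Cumulative: 99
Frame 7: SPARE (7+3=10). 10 + next roll (7) = 17. Cumulative: 116
Frame 8: OPEN (7+0=7). Cumulative: 123
Frame 9: OPEN (5+0=5). Cumulative: 128
Frame 10: STRIKE. Sum of all frame-10 rolls (10+7+2) = 19. Cumulative: 147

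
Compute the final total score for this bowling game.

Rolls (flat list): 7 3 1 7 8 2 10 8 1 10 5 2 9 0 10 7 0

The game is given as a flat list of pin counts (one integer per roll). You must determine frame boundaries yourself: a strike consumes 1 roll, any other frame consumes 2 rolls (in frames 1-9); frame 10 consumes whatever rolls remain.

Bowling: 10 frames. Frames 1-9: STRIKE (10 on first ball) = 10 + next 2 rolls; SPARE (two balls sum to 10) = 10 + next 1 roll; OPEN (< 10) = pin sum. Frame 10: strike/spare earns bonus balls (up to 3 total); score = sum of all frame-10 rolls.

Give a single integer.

Answer: 124

Derivation:
Frame 1: SPARE (7+3=10). 10 + next roll (1) = 11. Cumulative: 11
Frame 2: OPEN (1+7=8). Cumulative: 19
Frame 3: SPARE (8+2=10). 10 + next roll (10) = 20. Cumulative: 39
Frame 4: STRIKE. 10 + next two rolls (8+1) = 19. Cumulative: 58
Frame 5: OPEN (8+1=9). Cumulative: 67
Frame 6: STRIKE. 10 + next two rolls (5+2) = 17. Cumulative: 84
Frame 7: OPEN (5+2=7). Cumulative: 91
Frame 8: OPEN (9+0=9). Cumulative: 100
Frame 9: STRIKE. 10 + next two rolls (7+0) = 17. Cumulative: 117
Frame 10: OPEN. Sum of all frame-10 rolls (7+0) = 7. Cumulative: 124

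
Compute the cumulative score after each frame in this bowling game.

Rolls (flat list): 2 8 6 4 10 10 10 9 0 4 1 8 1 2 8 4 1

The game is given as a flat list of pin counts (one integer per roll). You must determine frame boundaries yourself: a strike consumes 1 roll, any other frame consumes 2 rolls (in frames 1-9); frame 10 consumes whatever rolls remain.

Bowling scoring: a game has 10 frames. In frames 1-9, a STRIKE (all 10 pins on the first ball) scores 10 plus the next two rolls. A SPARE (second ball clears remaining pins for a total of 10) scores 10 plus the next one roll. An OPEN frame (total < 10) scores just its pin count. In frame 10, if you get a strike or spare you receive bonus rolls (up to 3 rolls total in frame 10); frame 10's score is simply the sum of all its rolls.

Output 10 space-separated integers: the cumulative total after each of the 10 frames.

Answer: 16 36 66 95 114 123 128 137 151 156

Derivation:
Frame 1: SPARE (2+8=10). 10 + next roll (6) = 16. Cumulative: 16
Frame 2: SPARE (6+4=10). 10 + next roll (10) = 20. Cumulative: 36
Frame 3: STRIKE. 10 + next two rolls (10+10) = 30. Cumulative: 66
Frame 4: STRIKE. 10 + next two rolls (10+9) = 29. Cumulative: 95
Frame 5: STRIKE. 10 + next two rolls (9+0) = 19. Cumulative: 114
Frame 6: OPEN (9+0=9). Cumulative: 123
Frame 7: OPEN (4+1=5). Cumulative: 128
Frame 8: OPEN (8+1=9). Cumulative: 137
Frame 9: SPARE (2+8=10). 10 + next roll (4) = 14. Cumulative: 151
Frame 10: OPEN. Sum of all frame-10 rolls (4+1) = 5. Cumulative: 156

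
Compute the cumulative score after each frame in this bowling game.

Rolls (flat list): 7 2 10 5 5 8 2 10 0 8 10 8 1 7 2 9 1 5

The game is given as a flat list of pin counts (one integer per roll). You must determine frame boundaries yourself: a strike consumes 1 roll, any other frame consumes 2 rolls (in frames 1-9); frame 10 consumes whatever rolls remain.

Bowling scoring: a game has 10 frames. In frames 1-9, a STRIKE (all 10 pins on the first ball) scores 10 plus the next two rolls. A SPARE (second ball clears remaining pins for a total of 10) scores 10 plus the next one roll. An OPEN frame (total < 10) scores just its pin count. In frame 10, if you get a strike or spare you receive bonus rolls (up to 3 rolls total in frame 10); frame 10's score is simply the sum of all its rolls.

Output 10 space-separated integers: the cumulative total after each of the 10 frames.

Frame 1: OPEN (7+2=9). Cumulative: 9
Frame 2: STRIKE. 10 + next two rolls (5+5) = 20. Cumulative: 29
Frame 3: SPARE (5+5=10). 10 + next roll (8) = 18. Cumulative: 47
Frame 4: SPARE (8+2=10). 10 + next roll (10) = 20. Cumulative: 67
Frame 5: STRIKE. 10 + next two rolls (0+8) = 18. Cumulative: 85
Frame 6: OPEN (0+8=8). Cumulative: 93
Frame 7: STRIKE. 10 + next two rolls (8+1) = 19. Cumulative: 112
Frame 8: OPEN (8+1=9). Cumulative: 121
Frame 9: OPEN (7+2=9). Cumulative: 130
Frame 10: SPARE. Sum of all frame-10 rolls (9+1+5) = 15. Cumulative: 145

Answer: 9 29 47 67 85 93 112 121 130 145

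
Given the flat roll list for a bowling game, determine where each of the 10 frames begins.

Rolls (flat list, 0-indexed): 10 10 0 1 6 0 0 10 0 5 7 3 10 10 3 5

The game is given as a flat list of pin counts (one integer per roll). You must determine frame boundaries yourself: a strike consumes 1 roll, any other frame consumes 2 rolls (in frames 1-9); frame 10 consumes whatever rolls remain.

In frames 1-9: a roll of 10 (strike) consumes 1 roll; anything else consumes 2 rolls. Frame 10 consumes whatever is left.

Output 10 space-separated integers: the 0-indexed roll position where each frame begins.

Frame 1 starts at roll index 0: roll=10 (strike), consumes 1 roll
Frame 2 starts at roll index 1: roll=10 (strike), consumes 1 roll
Frame 3 starts at roll index 2: rolls=0,1 (sum=1), consumes 2 rolls
Frame 4 starts at roll index 4: rolls=6,0 (sum=6), consumes 2 rolls
Frame 5 starts at roll index 6: rolls=0,10 (sum=10), consumes 2 rolls
Frame 6 starts at roll index 8: rolls=0,5 (sum=5), consumes 2 rolls
Frame 7 starts at roll index 10: rolls=7,3 (sum=10), consumes 2 rolls
Frame 8 starts at roll index 12: roll=10 (strike), consumes 1 roll
Frame 9 starts at roll index 13: roll=10 (strike), consumes 1 roll
Frame 10 starts at roll index 14: 2 remaining rolls

Answer: 0 1 2 4 6 8 10 12 13 14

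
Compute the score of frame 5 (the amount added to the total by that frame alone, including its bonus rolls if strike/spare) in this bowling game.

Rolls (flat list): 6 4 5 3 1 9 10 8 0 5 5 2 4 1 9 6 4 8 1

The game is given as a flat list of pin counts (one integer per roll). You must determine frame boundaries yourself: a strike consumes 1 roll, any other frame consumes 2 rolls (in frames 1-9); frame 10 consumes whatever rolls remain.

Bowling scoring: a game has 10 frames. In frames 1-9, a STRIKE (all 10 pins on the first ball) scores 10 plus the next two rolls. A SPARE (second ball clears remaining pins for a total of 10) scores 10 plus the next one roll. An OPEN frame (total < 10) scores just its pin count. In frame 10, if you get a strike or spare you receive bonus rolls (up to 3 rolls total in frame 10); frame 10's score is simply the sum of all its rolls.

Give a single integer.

Frame 1: SPARE (6+4=10). 10 + next roll (5) = 15. Cumulative: 15
Frame 2: OPEN (5+3=8). Cumulative: 23
Frame 3: SPARE (1+9=10). 10 + next roll (10) = 20. Cumulative: 43
Frame 4: STRIKE. 10 + next two rolls (8+0) = 18. Cumulative: 61
Frame 5: OPEN (8+0=8). Cumulative: 69
Frame 6: SPARE (5+5=10). 10 + next roll (2) = 12. Cumulative: 81
Frame 7: OPEN (2+4=6). Cumulative: 87

Answer: 8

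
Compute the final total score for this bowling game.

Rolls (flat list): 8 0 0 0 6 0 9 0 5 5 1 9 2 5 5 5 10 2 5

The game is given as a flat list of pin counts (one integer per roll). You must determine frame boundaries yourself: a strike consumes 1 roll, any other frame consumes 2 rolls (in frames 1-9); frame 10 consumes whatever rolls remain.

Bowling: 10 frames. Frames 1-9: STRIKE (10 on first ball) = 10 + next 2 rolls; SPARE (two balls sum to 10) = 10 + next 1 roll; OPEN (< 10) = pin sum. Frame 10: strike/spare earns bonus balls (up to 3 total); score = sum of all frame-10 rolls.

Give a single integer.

Frame 1: OPEN (8+0=8). Cumulative: 8
Frame 2: OPEN (0+0=0). Cumulative: 8
Frame 3: OPEN (6+0=6). Cumulative: 14
Frame 4: OPEN (9+0=9). Cumulative: 23
Frame 5: SPARE (5+5=10). 10 + next roll (1) = 11. Cumulative: 34
Frame 6: SPARE (1+9=10). 10 + next roll (2) = 12. Cumulative: 46
Frame 7: OPEN (2+5=7). Cumulative: 53
Frame 8: SPARE (5+5=10). 10 + next roll (10) = 20. Cumulative: 73
Frame 9: STRIKE. 10 + next two rolls (2+5) = 17. Cumulative: 90
Frame 10: OPEN. Sum of all frame-10 rolls (2+5) = 7. Cumulative: 97

Answer: 97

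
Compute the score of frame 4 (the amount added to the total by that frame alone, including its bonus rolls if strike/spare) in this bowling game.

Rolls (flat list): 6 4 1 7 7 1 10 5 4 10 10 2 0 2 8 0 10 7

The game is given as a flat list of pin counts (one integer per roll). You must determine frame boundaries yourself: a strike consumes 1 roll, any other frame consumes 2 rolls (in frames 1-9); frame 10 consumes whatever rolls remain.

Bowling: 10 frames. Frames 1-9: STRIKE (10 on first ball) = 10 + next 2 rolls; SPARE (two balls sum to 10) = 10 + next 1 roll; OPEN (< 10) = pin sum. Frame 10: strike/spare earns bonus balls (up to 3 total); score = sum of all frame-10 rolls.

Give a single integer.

Frame 1: SPARE (6+4=10). 10 + next roll (1) = 11. Cumulative: 11
Frame 2: OPEN (1+7=8). Cumulative: 19
Frame 3: OPEN (7+1=8). Cumulative: 27
Frame 4: STRIKE. 10 + next two rolls (5+4) = 19. Cumulative: 46
Frame 5: OPEN (5+4=9). Cumulative: 55
Frame 6: STRIKE. 10 + next two rolls (10+2) = 22. Cumulative: 77

Answer: 19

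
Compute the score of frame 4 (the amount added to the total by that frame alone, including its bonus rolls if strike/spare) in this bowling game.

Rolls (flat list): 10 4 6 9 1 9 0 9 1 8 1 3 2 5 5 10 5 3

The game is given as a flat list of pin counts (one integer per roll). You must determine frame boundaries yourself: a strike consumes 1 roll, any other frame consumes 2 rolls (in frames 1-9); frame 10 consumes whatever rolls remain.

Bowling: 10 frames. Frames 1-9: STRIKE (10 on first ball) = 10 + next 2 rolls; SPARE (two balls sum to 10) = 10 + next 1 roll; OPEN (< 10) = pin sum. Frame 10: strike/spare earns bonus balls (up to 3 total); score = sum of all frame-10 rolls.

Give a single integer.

Answer: 9

Derivation:
Frame 1: STRIKE. 10 + next two rolls (4+6) = 20. Cumulative: 20
Frame 2: SPARE (4+6=10). 10 + next roll (9) = 19. Cumulative: 39
Frame 3: SPARE (9+1=10). 10 + next roll (9) = 19. Cumulative: 58
Frame 4: OPEN (9+0=9). Cumulative: 67
Frame 5: SPARE (9+1=10). 10 + next roll (8) = 18. Cumulative: 85
Frame 6: OPEN (8+1=9). Cumulative: 94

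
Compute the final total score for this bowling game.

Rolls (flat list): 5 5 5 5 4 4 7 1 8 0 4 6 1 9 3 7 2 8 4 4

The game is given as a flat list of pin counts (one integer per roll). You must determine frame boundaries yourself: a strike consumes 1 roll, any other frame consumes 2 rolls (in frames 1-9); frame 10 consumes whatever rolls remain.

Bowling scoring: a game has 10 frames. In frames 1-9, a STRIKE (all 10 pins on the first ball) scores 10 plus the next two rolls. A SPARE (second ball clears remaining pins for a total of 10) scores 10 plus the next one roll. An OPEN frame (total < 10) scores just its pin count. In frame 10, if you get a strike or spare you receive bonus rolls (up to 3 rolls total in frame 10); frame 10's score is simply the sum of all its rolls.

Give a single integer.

Frame 1: SPARE (5+5=10). 10 + next roll (5) = 15. Cumulative: 15
Frame 2: SPARE (5+5=10). 10 + next roll (4) = 14. Cumulative: 29
Frame 3: OPEN (4+4=8). Cumulative: 37
Frame 4: OPEN (7+1=8). Cumulative: 45
Frame 5: OPEN (8+0=8). Cumulative: 53
Frame 6: SPARE (4+6=10). 10 + next roll (1) = 11. Cumulative: 64
Frame 7: SPARE (1+9=10). 10 + next roll (3) = 13. Cumulative: 77
Frame 8: SPARE (3+7=10). 10 + next roll (2) = 12. Cumulative: 89
Frame 9: SPARE (2+8=10). 10 + next roll (4) = 14. Cumulative: 103
Frame 10: OPEN. Sum of all frame-10 rolls (4+4) = 8. Cumulative: 111

Answer: 111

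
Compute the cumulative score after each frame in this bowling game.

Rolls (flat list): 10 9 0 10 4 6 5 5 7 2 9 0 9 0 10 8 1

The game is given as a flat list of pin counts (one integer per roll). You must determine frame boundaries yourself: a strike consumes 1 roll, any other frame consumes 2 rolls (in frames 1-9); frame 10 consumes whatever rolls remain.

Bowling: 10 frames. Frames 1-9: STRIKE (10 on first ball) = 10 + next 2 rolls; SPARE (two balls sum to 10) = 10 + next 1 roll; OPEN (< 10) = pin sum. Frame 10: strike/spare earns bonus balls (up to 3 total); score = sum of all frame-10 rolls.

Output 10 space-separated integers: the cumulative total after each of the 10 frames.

Frame 1: STRIKE. 10 + next two rolls (9+0) = 19. Cumulative: 19
Frame 2: OPEN (9+0=9). Cumulative: 28
Frame 3: STRIKE. 10 + next two rolls (4+6) = 20. Cumulative: 48
Frame 4: SPARE (4+6=10). 10 + next roll (5) = 15. Cumulative: 63
Frame 5: SPARE (5+5=10). 10 + next roll (7) = 17. Cumulative: 80
Frame 6: OPEN (7+2=9). Cumulative: 89
Frame 7: OPEN (9+0=9). Cumulative: 98
Frame 8: OPEN (9+0=9). Cumulative: 107
Frame 9: STRIKE. 10 + next two rolls (8+1) = 19. Cumulative: 126
Frame 10: OPEN. Sum of all frame-10 rolls (8+1) = 9. Cumulative: 135

Answer: 19 28 48 63 80 89 98 107 126 135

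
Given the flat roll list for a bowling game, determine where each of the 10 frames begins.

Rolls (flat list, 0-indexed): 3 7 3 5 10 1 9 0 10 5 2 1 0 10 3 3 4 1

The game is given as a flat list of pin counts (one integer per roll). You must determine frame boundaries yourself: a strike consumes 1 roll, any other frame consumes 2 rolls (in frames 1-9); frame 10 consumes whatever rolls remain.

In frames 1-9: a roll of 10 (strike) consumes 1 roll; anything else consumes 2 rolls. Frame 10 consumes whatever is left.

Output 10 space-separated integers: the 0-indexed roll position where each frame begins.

Answer: 0 2 4 5 7 9 11 13 14 16

Derivation:
Frame 1 starts at roll index 0: rolls=3,7 (sum=10), consumes 2 rolls
Frame 2 starts at roll index 2: rolls=3,5 (sum=8), consumes 2 rolls
Frame 3 starts at roll index 4: roll=10 (strike), consumes 1 roll
Frame 4 starts at roll index 5: rolls=1,9 (sum=10), consumes 2 rolls
Frame 5 starts at roll index 7: rolls=0,10 (sum=10), consumes 2 rolls
Frame 6 starts at roll index 9: rolls=5,2 (sum=7), consumes 2 rolls
Frame 7 starts at roll index 11: rolls=1,0 (sum=1), consumes 2 rolls
Frame 8 starts at roll index 13: roll=10 (strike), consumes 1 roll
Frame 9 starts at roll index 14: rolls=3,3 (sum=6), consumes 2 rolls
Frame 10 starts at roll index 16: 2 remaining rolls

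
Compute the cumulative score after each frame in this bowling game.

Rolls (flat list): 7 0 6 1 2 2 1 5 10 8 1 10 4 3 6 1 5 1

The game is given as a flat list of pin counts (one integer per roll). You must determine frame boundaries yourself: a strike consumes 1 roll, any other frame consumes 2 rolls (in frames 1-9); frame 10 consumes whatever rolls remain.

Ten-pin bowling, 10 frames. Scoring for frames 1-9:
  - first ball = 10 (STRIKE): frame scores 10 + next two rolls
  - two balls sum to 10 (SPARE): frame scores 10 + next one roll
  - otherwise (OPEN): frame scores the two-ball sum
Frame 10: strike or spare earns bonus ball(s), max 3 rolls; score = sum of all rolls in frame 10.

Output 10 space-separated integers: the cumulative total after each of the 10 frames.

Answer: 7 14 18 24 43 52 69 76 83 89

Derivation:
Frame 1: OPEN (7+0=7). Cumulative: 7
Frame 2: OPEN (6+1=7). Cumulative: 14
Frame 3: OPEN (2+2=4). Cumulative: 18
Frame 4: OPEN (1+5=6). Cumulative: 24
Frame 5: STRIKE. 10 + next two rolls (8+1) = 19. Cumulative: 43
Frame 6: OPEN (8+1=9). Cumulative: 52
Frame 7: STRIKE. 10 + next two rolls (4+3) = 17. Cumulative: 69
Frame 8: OPEN (4+3=7). Cumulative: 76
Frame 9: OPEN (6+1=7). Cumulative: 83
Frame 10: OPEN. Sum of all frame-10 rolls (5+1) = 6. Cumulative: 89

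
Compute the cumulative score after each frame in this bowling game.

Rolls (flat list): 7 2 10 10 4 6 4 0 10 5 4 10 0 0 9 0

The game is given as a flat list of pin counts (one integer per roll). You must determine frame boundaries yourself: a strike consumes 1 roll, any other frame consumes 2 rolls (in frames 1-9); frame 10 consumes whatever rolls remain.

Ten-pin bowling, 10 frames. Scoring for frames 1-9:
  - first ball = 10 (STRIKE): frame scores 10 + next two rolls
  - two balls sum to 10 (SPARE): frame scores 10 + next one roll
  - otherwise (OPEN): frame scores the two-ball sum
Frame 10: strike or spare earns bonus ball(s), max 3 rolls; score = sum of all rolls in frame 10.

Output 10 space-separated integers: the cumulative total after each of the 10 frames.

Frame 1: OPEN (7+2=9). Cumulative: 9
Frame 2: STRIKE. 10 + next two rolls (10+4) = 24. Cumulative: 33
Frame 3: STRIKE. 10 + next two rolls (4+6) = 20. Cumulative: 53
Frame 4: SPARE (4+6=10). 10 + next roll (4) = 14. Cumulative: 67
Frame 5: OPEN (4+0=4). Cumulative: 71
Frame 6: STRIKE. 10 + next two rolls (5+4) = 19. Cumulative: 90
Frame 7: OPEN (5+4=9). Cumulative: 99
Frame 8: STRIKE. 10 + next two rolls (0+0) = 10. Cumulative: 109
Frame 9: OPEN (0+0=0). Cumulative: 109
Frame 10: OPEN. Sum of all frame-10 rolls (9+0) = 9. Cumulative: 118

Answer: 9 33 53 67 71 90 99 109 109 118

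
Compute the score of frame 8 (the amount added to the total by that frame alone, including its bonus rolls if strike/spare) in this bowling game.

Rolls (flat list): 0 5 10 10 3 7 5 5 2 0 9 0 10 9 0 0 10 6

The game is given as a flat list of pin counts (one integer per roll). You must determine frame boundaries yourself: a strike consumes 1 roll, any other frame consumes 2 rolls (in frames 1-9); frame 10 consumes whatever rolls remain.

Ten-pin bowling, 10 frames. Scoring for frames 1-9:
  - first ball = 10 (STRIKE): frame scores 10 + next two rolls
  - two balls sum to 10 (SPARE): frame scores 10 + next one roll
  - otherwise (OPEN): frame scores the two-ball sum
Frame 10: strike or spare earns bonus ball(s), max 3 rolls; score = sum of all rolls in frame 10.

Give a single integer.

Answer: 19

Derivation:
Frame 1: OPEN (0+5=5). Cumulative: 5
Frame 2: STRIKE. 10 + next two rolls (10+3) = 23. Cumulative: 28
Frame 3: STRIKE. 10 + next two rolls (3+7) = 20. Cumulative: 48
Frame 4: SPARE (3+7=10). 10 + next roll (5) = 15. Cumulative: 63
Frame 5: SPARE (5+5=10). 10 + next roll (2) = 12. Cumulative: 75
Frame 6: OPEN (2+0=2). Cumulative: 77
Frame 7: OPEN (9+0=9). Cumulative: 86
Frame 8: STRIKE. 10 + next two rolls (9+0) = 19. Cumulative: 105
Frame 9: OPEN (9+0=9). Cumulative: 114
Frame 10: SPARE. Sum of all frame-10 rolls (0+10+6) = 16. Cumulative: 130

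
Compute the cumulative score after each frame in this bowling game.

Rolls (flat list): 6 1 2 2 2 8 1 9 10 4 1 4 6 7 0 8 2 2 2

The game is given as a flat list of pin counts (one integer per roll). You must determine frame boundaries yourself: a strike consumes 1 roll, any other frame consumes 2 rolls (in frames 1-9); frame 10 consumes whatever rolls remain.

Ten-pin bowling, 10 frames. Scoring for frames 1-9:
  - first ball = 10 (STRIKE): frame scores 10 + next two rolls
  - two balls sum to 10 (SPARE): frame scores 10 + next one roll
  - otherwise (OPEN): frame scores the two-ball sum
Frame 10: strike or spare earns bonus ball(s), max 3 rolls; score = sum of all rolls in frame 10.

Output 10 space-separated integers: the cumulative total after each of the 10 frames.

Answer: 7 11 22 42 57 62 79 86 98 102

Derivation:
Frame 1: OPEN (6+1=7). Cumulative: 7
Frame 2: OPEN (2+2=4). Cumulative: 11
Frame 3: SPARE (2+8=10). 10 + next roll (1) = 11. Cumulative: 22
Frame 4: SPARE (1+9=10). 10 + next roll (10) = 20. Cumulative: 42
Frame 5: STRIKE. 10 + next two rolls (4+1) = 15. Cumulative: 57
Frame 6: OPEN (4+1=5). Cumulative: 62
Frame 7: SPARE (4+6=10). 10 + next roll (7) = 17. Cumulative: 79
Frame 8: OPEN (7+0=7). Cumulative: 86
Frame 9: SPARE (8+2=10). 10 + next roll (2) = 12. Cumulative: 98
Frame 10: OPEN. Sum of all frame-10 rolls (2+2) = 4. Cumulative: 102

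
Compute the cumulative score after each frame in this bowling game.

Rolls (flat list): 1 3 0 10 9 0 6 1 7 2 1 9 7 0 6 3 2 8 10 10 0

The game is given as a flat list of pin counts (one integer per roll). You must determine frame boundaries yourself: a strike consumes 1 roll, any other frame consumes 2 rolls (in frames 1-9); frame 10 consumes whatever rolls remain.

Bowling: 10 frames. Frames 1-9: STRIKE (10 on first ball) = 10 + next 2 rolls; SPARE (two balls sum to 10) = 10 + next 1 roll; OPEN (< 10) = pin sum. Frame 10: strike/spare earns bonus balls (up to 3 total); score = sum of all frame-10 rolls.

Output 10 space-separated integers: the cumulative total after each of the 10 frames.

Answer: 4 23 32 39 48 65 72 81 101 121

Derivation:
Frame 1: OPEN (1+3=4). Cumulative: 4
Frame 2: SPARE (0+10=10). 10 + next roll (9) = 19. Cumulative: 23
Frame 3: OPEN (9+0=9). Cumulative: 32
Frame 4: OPEN (6+1=7). Cumulative: 39
Frame 5: OPEN (7+2=9). Cumulative: 48
Frame 6: SPARE (1+9=10). 10 + next roll (7) = 17. Cumulative: 65
Frame 7: OPEN (7+0=7). Cumulative: 72
Frame 8: OPEN (6+3=9). Cumulative: 81
Frame 9: SPARE (2+8=10). 10 + next roll (10) = 20. Cumulative: 101
Frame 10: STRIKE. Sum of all frame-10 rolls (10+10+0) = 20. Cumulative: 121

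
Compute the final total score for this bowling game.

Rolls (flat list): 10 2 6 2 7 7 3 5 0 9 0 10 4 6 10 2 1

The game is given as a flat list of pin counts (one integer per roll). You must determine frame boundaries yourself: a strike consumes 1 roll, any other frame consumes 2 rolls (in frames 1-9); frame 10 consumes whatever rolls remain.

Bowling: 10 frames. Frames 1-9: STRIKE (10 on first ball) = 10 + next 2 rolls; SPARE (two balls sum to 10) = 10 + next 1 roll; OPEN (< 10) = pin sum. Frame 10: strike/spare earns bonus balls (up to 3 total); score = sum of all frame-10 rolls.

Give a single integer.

Answer: 120

Derivation:
Frame 1: STRIKE. 10 + next two rolls (2+6) = 18. Cumulative: 18
Frame 2: OPEN (2+6=8). Cumulative: 26
Frame 3: OPEN (2+7=9). Cumulative: 35
Frame 4: SPARE (7+3=10). 10 + next roll (5) = 15. Cumulative: 50
Frame 5: OPEN (5+0=5). Cumulative: 55
Frame 6: OPEN (9+0=9). Cumulative: 64
Frame 7: STRIKE. 10 + next two rolls (4+6) = 20. Cumulative: 84
Frame 8: SPARE (4+6=10). 10 + next roll (10) = 20. Cumulative: 104
Frame 9: STRIKE. 10 + next two rolls (2+1) = 13. Cumulative: 117
Frame 10: OPEN. Sum of all frame-10 rolls (2+1) = 3. Cumulative: 120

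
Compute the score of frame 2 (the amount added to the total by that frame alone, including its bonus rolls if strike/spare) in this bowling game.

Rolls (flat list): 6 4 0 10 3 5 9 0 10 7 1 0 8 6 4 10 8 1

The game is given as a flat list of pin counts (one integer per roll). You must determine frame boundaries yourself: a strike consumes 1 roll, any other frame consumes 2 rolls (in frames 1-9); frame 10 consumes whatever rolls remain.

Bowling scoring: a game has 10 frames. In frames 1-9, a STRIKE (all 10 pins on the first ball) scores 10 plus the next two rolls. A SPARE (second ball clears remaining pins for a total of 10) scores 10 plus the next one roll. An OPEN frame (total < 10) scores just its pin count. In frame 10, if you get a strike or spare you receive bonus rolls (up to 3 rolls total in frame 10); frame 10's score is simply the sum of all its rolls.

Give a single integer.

Frame 1: SPARE (6+4=10). 10 + next roll (0) = 10. Cumulative: 10
Frame 2: SPARE (0+10=10). 10 + next roll (3) = 13. Cumulative: 23
Frame 3: OPEN (3+5=8). Cumulative: 31
Frame 4: OPEN (9+0=9). Cumulative: 40

Answer: 13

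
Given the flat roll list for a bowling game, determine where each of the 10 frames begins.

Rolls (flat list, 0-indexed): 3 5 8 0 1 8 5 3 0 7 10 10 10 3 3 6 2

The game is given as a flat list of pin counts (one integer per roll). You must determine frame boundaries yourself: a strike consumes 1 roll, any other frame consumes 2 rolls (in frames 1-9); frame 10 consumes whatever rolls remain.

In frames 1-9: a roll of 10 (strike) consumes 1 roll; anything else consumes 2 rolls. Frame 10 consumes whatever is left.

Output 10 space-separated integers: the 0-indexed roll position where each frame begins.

Answer: 0 2 4 6 8 10 11 12 13 15

Derivation:
Frame 1 starts at roll index 0: rolls=3,5 (sum=8), consumes 2 rolls
Frame 2 starts at roll index 2: rolls=8,0 (sum=8), consumes 2 rolls
Frame 3 starts at roll index 4: rolls=1,8 (sum=9), consumes 2 rolls
Frame 4 starts at roll index 6: rolls=5,3 (sum=8), consumes 2 rolls
Frame 5 starts at roll index 8: rolls=0,7 (sum=7), consumes 2 rolls
Frame 6 starts at roll index 10: roll=10 (strike), consumes 1 roll
Frame 7 starts at roll index 11: roll=10 (strike), consumes 1 roll
Frame 8 starts at roll index 12: roll=10 (strike), consumes 1 roll
Frame 9 starts at roll index 13: rolls=3,3 (sum=6), consumes 2 rolls
Frame 10 starts at roll index 15: 2 remaining rolls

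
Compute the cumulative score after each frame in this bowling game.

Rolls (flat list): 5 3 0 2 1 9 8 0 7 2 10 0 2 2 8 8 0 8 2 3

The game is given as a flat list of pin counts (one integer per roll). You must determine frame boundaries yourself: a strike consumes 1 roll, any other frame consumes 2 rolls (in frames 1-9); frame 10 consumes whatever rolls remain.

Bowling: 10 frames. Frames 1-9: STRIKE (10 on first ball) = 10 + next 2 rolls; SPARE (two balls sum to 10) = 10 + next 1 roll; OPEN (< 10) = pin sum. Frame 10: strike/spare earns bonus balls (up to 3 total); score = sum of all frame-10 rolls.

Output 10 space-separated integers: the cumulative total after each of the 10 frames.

Frame 1: OPEN (5+3=8). Cumulative: 8
Frame 2: OPEN (0+2=2). Cumulative: 10
Frame 3: SPARE (1+9=10). 10 + next roll (8) = 18. Cumulative: 28
Frame 4: OPEN (8+0=8). Cumulative: 36
Frame 5: OPEN (7+2=9). Cumulative: 45
Frame 6: STRIKE. 10 + next two rolls (0+2) = 12. Cumulative: 57
Frame 7: OPEN (0+2=2). Cumulative: 59
Frame 8: SPARE (2+8=10). 10 + next roll (8) = 18. Cumulative: 77
Frame 9: OPEN (8+0=8). Cumulative: 85
Frame 10: SPARE. Sum of all frame-10 rolls (8+2+3) = 13. Cumulative: 98

Answer: 8 10 28 36 45 57 59 77 85 98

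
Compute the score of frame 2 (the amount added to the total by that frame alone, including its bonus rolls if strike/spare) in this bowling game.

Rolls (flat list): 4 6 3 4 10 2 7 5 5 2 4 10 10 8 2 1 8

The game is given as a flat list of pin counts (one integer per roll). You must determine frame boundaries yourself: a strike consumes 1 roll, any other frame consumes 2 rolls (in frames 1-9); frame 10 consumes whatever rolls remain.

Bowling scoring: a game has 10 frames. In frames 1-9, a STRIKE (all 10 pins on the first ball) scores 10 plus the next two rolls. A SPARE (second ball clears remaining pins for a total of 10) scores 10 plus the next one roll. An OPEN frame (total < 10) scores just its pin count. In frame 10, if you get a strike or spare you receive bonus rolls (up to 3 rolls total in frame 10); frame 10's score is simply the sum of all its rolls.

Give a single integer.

Answer: 7

Derivation:
Frame 1: SPARE (4+6=10). 10 + next roll (3) = 13. Cumulative: 13
Frame 2: OPEN (3+4=7). Cumulative: 20
Frame 3: STRIKE. 10 + next two rolls (2+7) = 19. Cumulative: 39
Frame 4: OPEN (2+7=9). Cumulative: 48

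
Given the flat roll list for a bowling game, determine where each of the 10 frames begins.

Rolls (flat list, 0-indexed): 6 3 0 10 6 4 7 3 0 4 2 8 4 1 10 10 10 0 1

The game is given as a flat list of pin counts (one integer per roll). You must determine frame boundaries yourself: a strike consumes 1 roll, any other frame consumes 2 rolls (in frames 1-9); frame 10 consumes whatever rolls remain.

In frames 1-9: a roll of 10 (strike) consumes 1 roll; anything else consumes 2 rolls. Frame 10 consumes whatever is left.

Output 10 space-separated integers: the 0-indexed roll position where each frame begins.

Answer: 0 2 4 6 8 10 12 14 15 16

Derivation:
Frame 1 starts at roll index 0: rolls=6,3 (sum=9), consumes 2 rolls
Frame 2 starts at roll index 2: rolls=0,10 (sum=10), consumes 2 rolls
Frame 3 starts at roll index 4: rolls=6,4 (sum=10), consumes 2 rolls
Frame 4 starts at roll index 6: rolls=7,3 (sum=10), consumes 2 rolls
Frame 5 starts at roll index 8: rolls=0,4 (sum=4), consumes 2 rolls
Frame 6 starts at roll index 10: rolls=2,8 (sum=10), consumes 2 rolls
Frame 7 starts at roll index 12: rolls=4,1 (sum=5), consumes 2 rolls
Frame 8 starts at roll index 14: roll=10 (strike), consumes 1 roll
Frame 9 starts at roll index 15: roll=10 (strike), consumes 1 roll
Frame 10 starts at roll index 16: 3 remaining rolls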